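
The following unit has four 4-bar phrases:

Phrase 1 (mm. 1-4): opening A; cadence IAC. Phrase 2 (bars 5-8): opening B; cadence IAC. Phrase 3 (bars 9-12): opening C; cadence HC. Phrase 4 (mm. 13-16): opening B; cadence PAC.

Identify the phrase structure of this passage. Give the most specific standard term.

Four phrases in two halves: the first half (mm. 1–8) ends with an imperfect authentic cadence, the second (mm. 9-16) with a perfect authentic cadence — a large antecedent–consequent pair, i.e. a double period.
Phrase 3 begins with different material from phrase 1, making it contrasting.

contrasting double period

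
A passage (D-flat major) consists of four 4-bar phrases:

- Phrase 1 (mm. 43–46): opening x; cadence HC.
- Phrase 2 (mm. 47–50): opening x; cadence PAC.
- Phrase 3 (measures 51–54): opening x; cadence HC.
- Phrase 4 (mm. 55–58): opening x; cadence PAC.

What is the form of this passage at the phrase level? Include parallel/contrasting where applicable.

repeated period

The cadence pattern HC–PAC–HC–PAC is weak–strong twice, and phrases 3–4 restate phrases 1–2: a period heard twice, not a double period (which would end weakly at phrase 2).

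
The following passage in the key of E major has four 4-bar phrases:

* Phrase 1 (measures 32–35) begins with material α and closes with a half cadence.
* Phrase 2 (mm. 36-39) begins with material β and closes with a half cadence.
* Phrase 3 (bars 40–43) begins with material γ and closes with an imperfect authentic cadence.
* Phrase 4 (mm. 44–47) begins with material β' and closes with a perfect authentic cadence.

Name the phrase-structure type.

contrasting double period

Four phrases in two halves: the first half (mm. 32–39) ends with a half cadence, the second (bars 40–47) with a perfect authentic cadence — a large antecedent–consequent pair, i.e. a double period.
Phrase 3 begins with different material from phrase 1, making it contrasting.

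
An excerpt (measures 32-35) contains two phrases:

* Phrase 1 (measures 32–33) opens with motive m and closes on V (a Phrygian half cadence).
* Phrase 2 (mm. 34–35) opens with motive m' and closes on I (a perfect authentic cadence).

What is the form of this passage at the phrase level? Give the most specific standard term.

parallel period

Phrase 1 ends with a Phrygian half cadence (weaker) and phrase 2 with a perfect authentic cadence (stronger): antecedent + consequent = a period.
The two phrases open with the same material (m / m'), so the period is parallel.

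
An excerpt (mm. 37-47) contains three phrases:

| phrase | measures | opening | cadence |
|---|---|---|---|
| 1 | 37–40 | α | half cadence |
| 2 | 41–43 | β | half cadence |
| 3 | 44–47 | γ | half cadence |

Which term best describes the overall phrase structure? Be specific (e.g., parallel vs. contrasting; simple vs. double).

The final phrase closes with a half cadence, which is not stronger than the preceding half cadence; the 3 phrases lack an overall antecedent–consequent design and so form a phrase group.

phrase group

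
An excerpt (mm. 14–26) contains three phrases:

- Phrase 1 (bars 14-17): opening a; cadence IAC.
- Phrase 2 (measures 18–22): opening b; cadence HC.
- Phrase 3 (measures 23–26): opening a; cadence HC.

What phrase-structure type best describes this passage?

phrase group

The final phrase closes with a half cadence, which is not stronger than the preceding half cadence; the 3 phrases lack an overall antecedent–consequent design and so form a phrase group.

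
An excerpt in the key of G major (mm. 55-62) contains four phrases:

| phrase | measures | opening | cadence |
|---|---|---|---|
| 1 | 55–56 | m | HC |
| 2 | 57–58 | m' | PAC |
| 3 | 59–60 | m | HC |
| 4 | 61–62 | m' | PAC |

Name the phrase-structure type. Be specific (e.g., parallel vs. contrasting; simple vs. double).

repeated period

The cadence pattern HC–PAC–HC–PAC is weak–strong twice, and phrases 3–4 restate phrases 1–2: a period heard twice, not a double period (which would end weakly at phrase 2).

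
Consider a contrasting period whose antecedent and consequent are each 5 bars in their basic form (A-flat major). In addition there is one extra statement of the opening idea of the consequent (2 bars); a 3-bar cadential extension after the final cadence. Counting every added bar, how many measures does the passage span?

Basic contrasting period: 5 + 5 = 10 bars.
10 (basic form) + 2 (extra statement) + 3 (cadential extension) = 15.

15 measures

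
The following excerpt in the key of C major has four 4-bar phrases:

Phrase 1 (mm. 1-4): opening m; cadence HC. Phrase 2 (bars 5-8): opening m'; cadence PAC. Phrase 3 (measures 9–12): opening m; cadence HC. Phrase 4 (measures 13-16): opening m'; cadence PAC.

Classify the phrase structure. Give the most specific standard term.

The cadence pattern HC–PAC–HC–PAC is weak–strong twice, and phrases 3–4 restate phrases 1–2: a period heard twice, not a double period (which would end weakly at phrase 2).

repeated period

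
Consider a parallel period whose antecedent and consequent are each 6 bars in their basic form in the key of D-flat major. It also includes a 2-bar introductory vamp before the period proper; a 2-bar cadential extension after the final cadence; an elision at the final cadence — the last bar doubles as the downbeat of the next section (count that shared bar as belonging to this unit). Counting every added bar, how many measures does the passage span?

Basic parallel period: 6 + 6 = 12 bars.
12 (basic form) + 2 (introduction) + 2 (cadential extension) = 16.
The elision shares a bar with the next section but does not change this unit's count.

16 measures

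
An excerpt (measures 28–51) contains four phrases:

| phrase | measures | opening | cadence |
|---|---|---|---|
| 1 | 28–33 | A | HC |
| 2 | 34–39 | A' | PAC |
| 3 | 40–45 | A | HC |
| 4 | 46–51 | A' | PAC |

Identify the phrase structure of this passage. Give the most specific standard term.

The cadence pattern HC–PAC–HC–PAC is weak–strong twice, and phrases 3–4 restate phrases 1–2: a period heard twice, not a double period (which would end weakly at phrase 2).

repeated period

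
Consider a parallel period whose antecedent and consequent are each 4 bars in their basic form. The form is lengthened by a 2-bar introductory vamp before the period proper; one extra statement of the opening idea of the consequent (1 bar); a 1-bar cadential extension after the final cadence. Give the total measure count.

Basic parallel period: 4 + 4 = 8 bars.
8 (basic form) + 2 (introduction) + 1 (extra statement) + 1 (cadential extension) = 12.

12 measures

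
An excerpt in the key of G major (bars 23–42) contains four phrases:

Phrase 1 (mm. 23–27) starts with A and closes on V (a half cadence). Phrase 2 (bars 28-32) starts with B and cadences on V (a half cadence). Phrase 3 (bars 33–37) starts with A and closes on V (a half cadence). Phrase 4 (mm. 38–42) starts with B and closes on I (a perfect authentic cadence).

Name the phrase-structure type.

Four phrases in two halves: the first half (mm. 23-32) ends with a half cadence, the second (mm. 33–42) with a perfect authentic cadence — a large antecedent–consequent pair, i.e. a double period.
Phrase 3 begins with the same material as phrase 1, making it parallel.

parallel double period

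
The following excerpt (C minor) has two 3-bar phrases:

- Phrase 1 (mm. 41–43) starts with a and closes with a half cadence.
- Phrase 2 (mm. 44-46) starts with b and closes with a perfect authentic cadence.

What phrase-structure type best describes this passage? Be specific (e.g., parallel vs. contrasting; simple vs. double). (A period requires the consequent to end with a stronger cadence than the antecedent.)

contrasting period

Phrase 1 ends with a half cadence (weaker) and phrase 2 with a perfect authentic cadence (stronger): antecedent + consequent = a period.
The two phrases open with different material (a / b), so the period is contrasting.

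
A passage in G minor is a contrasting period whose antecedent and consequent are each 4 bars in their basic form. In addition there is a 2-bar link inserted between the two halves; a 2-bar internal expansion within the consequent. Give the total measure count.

Basic contrasting period: 4 + 4 = 8 bars.
8 (basic form) + 2 (link) + 2 (internal expansion) = 12.

12 measures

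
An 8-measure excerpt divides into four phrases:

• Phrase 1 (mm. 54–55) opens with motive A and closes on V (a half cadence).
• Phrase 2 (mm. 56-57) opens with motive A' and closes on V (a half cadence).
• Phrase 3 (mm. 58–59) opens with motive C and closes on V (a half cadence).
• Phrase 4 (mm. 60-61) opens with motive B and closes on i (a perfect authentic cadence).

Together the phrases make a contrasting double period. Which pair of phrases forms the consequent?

In a double period the first pair of phrases (ending half cadence) is the large antecedent and the second pair (ending perfect authentic cadence) is the large consequent; the consequent is phrases 3 and 4.

phrases 3 and 4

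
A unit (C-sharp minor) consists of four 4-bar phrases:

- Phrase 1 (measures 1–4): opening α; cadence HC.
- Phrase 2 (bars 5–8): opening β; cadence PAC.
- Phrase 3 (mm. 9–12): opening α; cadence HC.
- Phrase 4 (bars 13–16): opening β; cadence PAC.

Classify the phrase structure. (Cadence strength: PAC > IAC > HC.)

repeated period

The cadence pattern HC–PAC–HC–PAC is weak–strong twice, and phrases 3–4 restate phrases 1–2: a period heard twice, not a double period (which would end weakly at phrase 2).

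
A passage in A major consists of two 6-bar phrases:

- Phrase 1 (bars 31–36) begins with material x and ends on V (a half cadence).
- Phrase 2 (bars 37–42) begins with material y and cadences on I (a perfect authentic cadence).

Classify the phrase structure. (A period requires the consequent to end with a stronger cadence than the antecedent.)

Phrase 1 ends with a half cadence (weaker) and phrase 2 with a perfect authentic cadence (stronger): antecedent + consequent = a period.
The two phrases open with different material (x / y), so the period is contrasting.

contrasting period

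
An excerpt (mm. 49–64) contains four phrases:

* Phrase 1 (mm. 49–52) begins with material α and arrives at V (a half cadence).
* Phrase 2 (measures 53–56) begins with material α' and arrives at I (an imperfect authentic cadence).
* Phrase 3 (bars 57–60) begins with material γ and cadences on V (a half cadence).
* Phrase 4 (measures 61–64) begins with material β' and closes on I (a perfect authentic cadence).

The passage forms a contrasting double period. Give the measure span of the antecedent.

measures 49–56

In a double period the first pair of phrases (ending imperfect authentic cadence) is the large antecedent and the second pair (ending perfect authentic cadence) is the large consequent; the antecedent is measures 49–56.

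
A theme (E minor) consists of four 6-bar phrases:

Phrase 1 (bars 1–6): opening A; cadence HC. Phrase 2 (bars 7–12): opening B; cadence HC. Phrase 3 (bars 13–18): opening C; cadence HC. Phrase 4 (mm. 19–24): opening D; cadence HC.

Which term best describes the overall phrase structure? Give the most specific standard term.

Phrase 4 ends with a half cadence, no stronger than phrase 2's half cadence, so the four phrases do not form a double period; nor do phrases 3–4 duplicate 1–2, so it is not a repeated period. With no phrase reaching a conclusive cadence, the passage is a phrase group.

phrase group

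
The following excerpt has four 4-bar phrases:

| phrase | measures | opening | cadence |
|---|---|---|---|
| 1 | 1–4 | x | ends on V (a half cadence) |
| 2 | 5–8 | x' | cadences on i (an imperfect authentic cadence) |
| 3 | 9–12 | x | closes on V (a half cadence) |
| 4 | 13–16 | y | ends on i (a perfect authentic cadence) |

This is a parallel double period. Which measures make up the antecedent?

In a double period the first pair of phrases (ending imperfect authentic cadence) is the large antecedent and the second pair (ending perfect authentic cadence) is the large consequent; the antecedent is measures 1–8.

measures 1–8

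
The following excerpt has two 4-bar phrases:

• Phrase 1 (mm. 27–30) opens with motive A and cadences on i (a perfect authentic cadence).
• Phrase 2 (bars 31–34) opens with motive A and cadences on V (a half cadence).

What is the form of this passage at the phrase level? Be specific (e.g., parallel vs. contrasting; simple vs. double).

The second phrase closes with a half cadence, which is not stronger than the first phrase's perfect authentic cadence; without a weak→strong cadential pair there is no antecedent–consequent relationship, so this is a phrase group rather than a period.

phrase group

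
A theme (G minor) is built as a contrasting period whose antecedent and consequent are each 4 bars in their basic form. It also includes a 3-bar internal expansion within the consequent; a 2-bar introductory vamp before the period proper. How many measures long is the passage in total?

Basic contrasting period: 4 + 4 = 8 bars.
8 (basic form) + 3 (internal expansion) + 2 (introduction) = 13.

13 measures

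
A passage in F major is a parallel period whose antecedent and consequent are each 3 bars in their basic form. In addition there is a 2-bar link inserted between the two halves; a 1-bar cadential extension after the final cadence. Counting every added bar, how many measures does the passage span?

Basic parallel period: 3 + 3 = 6 bars.
6 (basic form) + 2 (link) + 1 (cadential extension) = 9.

9 measures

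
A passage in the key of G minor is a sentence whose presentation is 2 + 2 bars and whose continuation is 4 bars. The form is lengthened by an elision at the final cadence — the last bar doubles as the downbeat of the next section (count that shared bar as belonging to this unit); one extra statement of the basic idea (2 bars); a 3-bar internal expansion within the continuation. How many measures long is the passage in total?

13 measures

Basic sentence: 2 + 2 + 4 = 8 bars.
8 (basic form) + 2 (extra statement) + 3 (internal expansion) = 13.
The elision shares a bar with the next section but does not change this unit's count.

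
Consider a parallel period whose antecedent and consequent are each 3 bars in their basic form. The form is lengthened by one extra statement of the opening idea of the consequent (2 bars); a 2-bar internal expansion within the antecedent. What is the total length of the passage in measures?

10 measures

Basic parallel period: 3 + 3 = 6 bars.
6 (basic form) + 2 (extra statement) + 2 (internal expansion) = 10.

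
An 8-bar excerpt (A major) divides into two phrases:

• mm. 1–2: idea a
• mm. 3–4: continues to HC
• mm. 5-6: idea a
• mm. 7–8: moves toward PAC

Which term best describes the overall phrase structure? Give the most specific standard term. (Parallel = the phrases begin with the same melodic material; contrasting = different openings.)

Phrase 1 ends with a half cadence (weaker) and phrase 2 with a perfect authentic cadence (stronger): antecedent + consequent = a period.
The two phrases open with the same material (a / a), so the period is parallel.

parallel period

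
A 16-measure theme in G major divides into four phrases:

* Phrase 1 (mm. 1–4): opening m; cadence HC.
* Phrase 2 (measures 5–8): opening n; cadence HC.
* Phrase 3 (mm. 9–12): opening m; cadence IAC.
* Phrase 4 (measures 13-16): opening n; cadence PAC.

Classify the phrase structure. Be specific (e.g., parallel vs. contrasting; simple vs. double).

Four phrases in two halves: the first half (mm. 1–8) ends with a half cadence, the second (measures 9–16) with a perfect authentic cadence — a large antecedent–consequent pair, i.e. a double period.
Phrase 3 begins with the same material as phrase 1, making it parallel.

parallel double period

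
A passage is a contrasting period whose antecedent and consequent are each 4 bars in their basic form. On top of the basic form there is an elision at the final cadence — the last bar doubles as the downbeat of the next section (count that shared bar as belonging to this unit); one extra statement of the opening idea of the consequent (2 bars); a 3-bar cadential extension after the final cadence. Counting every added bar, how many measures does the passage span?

13 measures

Basic contrasting period: 4 + 4 = 8 bars.
8 (basic form) + 2 (extra statement) + 3 (cadential extension) = 13.
The elision shares a bar with the next section but does not change this unit's count.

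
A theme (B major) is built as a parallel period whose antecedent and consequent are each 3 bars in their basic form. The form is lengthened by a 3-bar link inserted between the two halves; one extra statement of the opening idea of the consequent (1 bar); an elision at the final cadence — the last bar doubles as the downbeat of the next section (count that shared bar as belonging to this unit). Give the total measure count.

Basic parallel period: 3 + 3 = 6 bars.
6 (basic form) + 3 (link) + 1 (extra statement) = 10.
The elision shares a bar with the next section but does not change this unit's count.

10 measures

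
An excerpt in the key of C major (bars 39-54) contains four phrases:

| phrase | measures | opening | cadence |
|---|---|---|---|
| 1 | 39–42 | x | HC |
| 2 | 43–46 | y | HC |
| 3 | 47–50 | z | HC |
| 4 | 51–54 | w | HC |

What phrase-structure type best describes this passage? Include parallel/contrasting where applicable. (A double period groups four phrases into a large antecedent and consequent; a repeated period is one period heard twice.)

phrase group

Phrase 4 ends with a half cadence, no stronger than phrase 2's half cadence, so the four phrases do not form a double period; nor do phrases 3–4 duplicate 1–2, so it is not a repeated period. With no phrase reaching a conclusive cadence, the passage is a phrase group.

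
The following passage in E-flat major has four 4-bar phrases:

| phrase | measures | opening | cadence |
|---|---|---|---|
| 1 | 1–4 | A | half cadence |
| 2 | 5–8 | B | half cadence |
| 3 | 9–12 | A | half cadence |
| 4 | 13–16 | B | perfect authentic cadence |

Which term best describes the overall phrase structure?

Four phrases in two halves: the first half (measures 1–8) ends with a half cadence, the second (mm. 9-16) with a perfect authentic cadence — a large antecedent–consequent pair, i.e. a double period.
Phrase 3 begins with the same material as phrase 1, making it parallel.

parallel double period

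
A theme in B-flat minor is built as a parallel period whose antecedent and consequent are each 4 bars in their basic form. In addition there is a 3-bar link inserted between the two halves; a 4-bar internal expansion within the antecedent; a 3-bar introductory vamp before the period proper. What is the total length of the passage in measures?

18 measures

Basic parallel period: 4 + 4 = 8 bars.
8 (basic form) + 3 (link) + 4 (internal expansion) + 3 (introduction) = 18.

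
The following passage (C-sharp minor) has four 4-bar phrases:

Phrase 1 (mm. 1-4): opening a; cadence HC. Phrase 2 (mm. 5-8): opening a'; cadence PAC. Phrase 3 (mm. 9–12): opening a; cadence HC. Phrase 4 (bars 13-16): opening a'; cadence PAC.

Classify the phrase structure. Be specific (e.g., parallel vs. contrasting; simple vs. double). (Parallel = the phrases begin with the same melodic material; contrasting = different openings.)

The cadence pattern HC–PAC–HC–PAC is weak–strong twice, and phrases 3–4 restate phrases 1–2: a period heard twice, not a double period (which would end weakly at phrase 2).

repeated period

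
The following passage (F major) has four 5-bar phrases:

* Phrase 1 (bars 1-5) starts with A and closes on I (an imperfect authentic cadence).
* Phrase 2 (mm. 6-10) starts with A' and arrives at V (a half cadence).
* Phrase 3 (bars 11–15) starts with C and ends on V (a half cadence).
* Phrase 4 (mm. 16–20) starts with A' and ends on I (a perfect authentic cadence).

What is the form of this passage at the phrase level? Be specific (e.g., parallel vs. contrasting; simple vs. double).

contrasting double period

Four phrases in two halves: the first half (bars 1–10) ends with a half cadence, the second (measures 11–20) with a perfect authentic cadence — a large antecedent–consequent pair, i.e. a double period.
Phrase 3 begins with different material from phrase 1, making it contrasting.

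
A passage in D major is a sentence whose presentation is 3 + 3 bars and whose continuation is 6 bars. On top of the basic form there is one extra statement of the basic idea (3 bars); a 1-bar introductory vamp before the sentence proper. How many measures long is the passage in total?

Basic sentence: 3 + 3 + 6 = 12 bars.
12 (basic form) + 3 (extra statement) + 1 (introduction) = 16.

16 measures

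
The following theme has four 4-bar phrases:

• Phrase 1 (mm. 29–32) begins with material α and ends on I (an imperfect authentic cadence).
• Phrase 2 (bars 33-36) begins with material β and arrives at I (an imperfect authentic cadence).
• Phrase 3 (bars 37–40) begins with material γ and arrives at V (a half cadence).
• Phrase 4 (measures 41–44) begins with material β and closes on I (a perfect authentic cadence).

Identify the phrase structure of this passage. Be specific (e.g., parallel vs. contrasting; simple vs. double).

Four phrases in two halves: the first half (mm. 29–36) ends with an imperfect authentic cadence, the second (measures 37–44) with a perfect authentic cadence — a large antecedent–consequent pair, i.e. a double period.
Phrase 3 begins with different material from phrase 1, making it contrasting.

contrasting double period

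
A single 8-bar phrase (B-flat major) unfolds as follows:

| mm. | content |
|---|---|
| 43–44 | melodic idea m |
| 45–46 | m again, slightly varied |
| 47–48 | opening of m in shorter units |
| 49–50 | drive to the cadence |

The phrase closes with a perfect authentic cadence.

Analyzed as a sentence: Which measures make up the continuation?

After the presentation (mm. 43–46), the continuation covers the fragmentation through the cadence: mm. 47–50.

measures 47–50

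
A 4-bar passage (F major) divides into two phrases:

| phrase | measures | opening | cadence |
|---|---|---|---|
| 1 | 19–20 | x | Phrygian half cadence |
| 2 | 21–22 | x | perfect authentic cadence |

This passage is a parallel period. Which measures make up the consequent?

measures 21–22

The antecedent is the phrase ending with the weaker cadence (Phrygian half cadence, phrase 1) and the consequent the one ending more conclusively (perfect authentic cadence, phrase 2); the consequent is bars 21–22.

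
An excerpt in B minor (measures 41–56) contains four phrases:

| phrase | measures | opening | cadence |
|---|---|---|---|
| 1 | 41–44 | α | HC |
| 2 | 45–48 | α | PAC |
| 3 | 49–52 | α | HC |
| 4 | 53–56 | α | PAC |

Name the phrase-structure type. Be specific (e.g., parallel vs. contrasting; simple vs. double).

The cadence pattern HC–PAC–HC–PAC is weak–strong twice, and phrases 3–4 restate phrases 1–2: a period heard twice, not a double period (which would end weakly at phrase 2).

repeated period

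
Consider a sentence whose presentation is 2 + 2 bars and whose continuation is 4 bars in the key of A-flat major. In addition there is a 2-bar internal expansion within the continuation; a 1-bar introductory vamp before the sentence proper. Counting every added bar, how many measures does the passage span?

11 measures

Basic sentence: 2 + 2 + 4 = 8 bars.
8 (basic form) + 2 (internal expansion) + 1 (introduction) = 11.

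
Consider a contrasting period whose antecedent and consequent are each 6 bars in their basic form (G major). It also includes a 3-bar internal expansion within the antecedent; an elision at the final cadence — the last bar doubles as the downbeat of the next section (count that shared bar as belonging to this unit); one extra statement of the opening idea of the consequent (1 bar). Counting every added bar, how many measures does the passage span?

16 measures

Basic contrasting period: 6 + 6 = 12 bars.
12 (basic form) + 3 (internal expansion) + 1 (extra statement) = 16.
The elision shares a bar with the next section but does not change this unit's count.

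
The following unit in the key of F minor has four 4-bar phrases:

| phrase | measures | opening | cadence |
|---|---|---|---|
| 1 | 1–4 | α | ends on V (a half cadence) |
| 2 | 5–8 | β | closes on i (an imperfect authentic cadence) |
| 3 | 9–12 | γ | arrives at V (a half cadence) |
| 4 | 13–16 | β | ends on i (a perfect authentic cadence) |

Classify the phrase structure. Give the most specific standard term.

Four phrases in two halves: the first half (bars 1–8) ends with an imperfect authentic cadence, the second (mm. 9–16) with a perfect authentic cadence — a large antecedent–consequent pair, i.e. a double period.
Phrase 3 begins with different material from phrase 1, making it contrasting.

contrasting double period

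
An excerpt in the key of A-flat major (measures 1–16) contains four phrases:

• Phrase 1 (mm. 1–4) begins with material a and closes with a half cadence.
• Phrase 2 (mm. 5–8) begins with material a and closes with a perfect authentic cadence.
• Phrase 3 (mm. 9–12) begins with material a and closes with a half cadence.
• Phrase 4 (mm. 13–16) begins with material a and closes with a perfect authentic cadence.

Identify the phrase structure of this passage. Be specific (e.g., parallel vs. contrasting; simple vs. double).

The cadence pattern HC–PAC–HC–PAC is weak–strong twice, and phrases 3–4 restate phrases 1–2: a period heard twice, not a double period (which would end weakly at phrase 2).

repeated period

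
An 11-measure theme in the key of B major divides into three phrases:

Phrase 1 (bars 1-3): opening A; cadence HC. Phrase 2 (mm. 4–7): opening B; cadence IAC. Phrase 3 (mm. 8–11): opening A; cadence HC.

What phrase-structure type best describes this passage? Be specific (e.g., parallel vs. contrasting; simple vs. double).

phrase group

The final phrase closes with a half cadence, which is not stronger than the preceding imperfect authentic cadence; the 3 phrases lack an overall antecedent–consequent design and so form a phrase group.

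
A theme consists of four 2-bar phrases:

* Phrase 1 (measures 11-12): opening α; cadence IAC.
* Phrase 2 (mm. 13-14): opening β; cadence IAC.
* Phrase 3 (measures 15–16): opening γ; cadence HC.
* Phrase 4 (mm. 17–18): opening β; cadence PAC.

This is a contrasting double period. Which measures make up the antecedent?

measures 11–14

In a double period the first pair of phrases (ending imperfect authentic cadence) is the large antecedent and the second pair (ending perfect authentic cadence) is the large consequent; the antecedent is measures 11–14.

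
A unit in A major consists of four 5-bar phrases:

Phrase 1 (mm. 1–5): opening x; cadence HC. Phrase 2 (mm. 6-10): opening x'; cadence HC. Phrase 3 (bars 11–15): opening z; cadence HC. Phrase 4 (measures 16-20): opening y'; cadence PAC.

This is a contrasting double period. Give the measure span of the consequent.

measures 11–20

In a double period the first pair of phrases (ending half cadence) is the large antecedent and the second pair (ending perfect authentic cadence) is the large consequent; the consequent is measures 11–20.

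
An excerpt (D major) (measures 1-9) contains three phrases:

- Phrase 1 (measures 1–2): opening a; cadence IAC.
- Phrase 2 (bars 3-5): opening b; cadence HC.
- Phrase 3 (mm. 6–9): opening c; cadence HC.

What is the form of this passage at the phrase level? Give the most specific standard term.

The final phrase closes with a half cadence, which is not stronger than the preceding half cadence; the 3 phrases lack an overall antecedent–consequent design and so form a phrase group.

phrase group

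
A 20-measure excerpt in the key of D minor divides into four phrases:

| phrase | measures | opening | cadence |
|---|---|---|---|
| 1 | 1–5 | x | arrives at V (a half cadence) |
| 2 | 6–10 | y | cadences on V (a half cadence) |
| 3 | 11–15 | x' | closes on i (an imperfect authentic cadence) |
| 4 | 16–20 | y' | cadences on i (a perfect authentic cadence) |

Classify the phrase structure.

parallel double period

Four phrases in two halves: the first half (measures 1-10) ends with a half cadence, the second (mm. 11–20) with a perfect authentic cadence — a large antecedent–consequent pair, i.e. a double period.
Phrase 3 begins with the same material as phrase 1, making it parallel.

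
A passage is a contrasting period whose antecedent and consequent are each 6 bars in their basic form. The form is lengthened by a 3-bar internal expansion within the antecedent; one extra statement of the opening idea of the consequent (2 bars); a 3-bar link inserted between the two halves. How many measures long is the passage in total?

20 measures

Basic contrasting period: 6 + 6 = 12 bars.
12 (basic form) + 3 (internal expansion) + 2 (extra statement) + 3 (link) = 20.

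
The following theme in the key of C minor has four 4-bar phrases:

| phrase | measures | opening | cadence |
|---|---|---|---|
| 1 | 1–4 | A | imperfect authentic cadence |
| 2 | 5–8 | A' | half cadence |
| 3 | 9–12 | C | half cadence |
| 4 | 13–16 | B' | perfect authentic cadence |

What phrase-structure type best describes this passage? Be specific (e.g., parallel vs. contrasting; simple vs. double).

contrasting double period

Four phrases in two halves: the first half (mm. 1-8) ends with a half cadence, the second (measures 9–16) with a perfect authentic cadence — a large antecedent–consequent pair, i.e. a double period.
Phrase 3 begins with different material from phrase 1, making it contrasting.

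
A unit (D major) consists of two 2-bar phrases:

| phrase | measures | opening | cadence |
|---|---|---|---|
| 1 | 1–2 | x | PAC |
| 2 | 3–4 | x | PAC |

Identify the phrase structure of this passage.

Both phrases have the same opening (x) and the same cadence (perfect authentic cadence): the second is a restatement, not a consequent, so this is a repeated phrase rather than a period.

repeated phrase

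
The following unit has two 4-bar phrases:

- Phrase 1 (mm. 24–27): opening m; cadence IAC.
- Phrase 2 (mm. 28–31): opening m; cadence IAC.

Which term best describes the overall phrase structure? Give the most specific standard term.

repeated phrase

Both phrases have the same opening (m) and the same cadence (imperfect authentic cadence): the second is a restatement, not a consequent, so this is a repeated phrase rather than a period.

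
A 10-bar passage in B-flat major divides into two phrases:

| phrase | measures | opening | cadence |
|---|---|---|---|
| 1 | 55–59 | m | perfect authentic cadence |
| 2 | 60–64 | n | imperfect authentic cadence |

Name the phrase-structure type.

The second phrase closes with an imperfect authentic cadence, which is not stronger than the first phrase's perfect authentic cadence; without a weak→strong cadential pair there is no antecedent–consequent relationship, so this is a phrase group rather than a period.

phrase group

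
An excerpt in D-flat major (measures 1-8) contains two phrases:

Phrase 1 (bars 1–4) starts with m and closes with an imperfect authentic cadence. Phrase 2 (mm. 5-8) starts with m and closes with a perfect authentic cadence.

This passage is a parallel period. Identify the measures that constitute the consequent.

The antecedent is the phrase ending with the weaker cadence (imperfect authentic cadence, phrase 1) and the consequent the one ending more conclusively (perfect authentic cadence, phrase 2); the consequent is mm. 5–8.

measures 5–8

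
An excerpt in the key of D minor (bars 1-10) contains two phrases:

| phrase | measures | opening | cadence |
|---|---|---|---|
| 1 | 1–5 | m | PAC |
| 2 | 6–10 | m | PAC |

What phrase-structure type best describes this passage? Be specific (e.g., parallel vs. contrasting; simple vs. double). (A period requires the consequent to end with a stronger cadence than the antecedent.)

Both phrases have the same opening (m) and the same cadence (perfect authentic cadence): the second is a restatement, not a consequent, so this is a repeated phrase rather than a period.

repeated phrase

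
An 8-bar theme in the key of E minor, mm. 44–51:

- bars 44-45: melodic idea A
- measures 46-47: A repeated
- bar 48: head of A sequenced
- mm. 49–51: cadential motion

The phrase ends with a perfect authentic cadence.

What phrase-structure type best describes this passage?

Basic idea (mm. 44–45) + its repetition (bars 46–47) form the presentation; fragmentation and cadence (bars 48–51) form the continuation — the 8-bar whole is a sentence.

sentence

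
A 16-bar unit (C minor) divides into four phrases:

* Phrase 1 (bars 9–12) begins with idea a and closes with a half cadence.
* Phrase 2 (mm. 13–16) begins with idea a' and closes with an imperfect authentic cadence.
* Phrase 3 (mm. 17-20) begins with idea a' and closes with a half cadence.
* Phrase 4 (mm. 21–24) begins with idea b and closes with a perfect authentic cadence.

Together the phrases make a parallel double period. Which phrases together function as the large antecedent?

phrases 1 and 2

In a double period the first pair of phrases (ending imperfect authentic cadence) is the large antecedent and the second pair (ending perfect authentic cadence) is the large consequent; the antecedent is phrases 1 and 2.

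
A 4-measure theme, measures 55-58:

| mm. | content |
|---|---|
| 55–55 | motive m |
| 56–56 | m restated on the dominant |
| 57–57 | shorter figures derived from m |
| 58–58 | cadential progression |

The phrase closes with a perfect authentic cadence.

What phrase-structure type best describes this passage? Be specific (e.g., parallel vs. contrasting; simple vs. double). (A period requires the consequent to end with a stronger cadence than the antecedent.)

Basic idea (m. 55) + its repetition (m. 56) form the presentation; fragmentation and cadence (mm. 57–58) form the continuation — the 4-bar whole is a sentence.

sentence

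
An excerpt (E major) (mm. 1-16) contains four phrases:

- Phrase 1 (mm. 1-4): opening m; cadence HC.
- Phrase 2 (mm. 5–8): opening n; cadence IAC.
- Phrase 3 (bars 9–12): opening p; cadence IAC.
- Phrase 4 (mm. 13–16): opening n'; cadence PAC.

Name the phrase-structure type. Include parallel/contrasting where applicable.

Four phrases in two halves: the first half (measures 1–8) ends with an imperfect authentic cadence, the second (measures 9–16) with a perfect authentic cadence — a large antecedent–consequent pair, i.e. a double period.
Phrase 3 begins with different material from phrase 1, making it contrasting.

contrasting double period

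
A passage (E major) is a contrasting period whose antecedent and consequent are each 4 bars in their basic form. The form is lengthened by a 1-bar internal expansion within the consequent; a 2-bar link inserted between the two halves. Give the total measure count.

11 measures

Basic contrasting period: 4 + 4 = 8 bars.
8 (basic form) + 1 (internal expansion) + 2 (link) = 11.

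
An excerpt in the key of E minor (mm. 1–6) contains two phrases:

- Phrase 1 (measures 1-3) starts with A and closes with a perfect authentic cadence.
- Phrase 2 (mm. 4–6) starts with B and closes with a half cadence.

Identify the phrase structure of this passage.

The second phrase closes with a half cadence, which is not stronger than the first phrase's perfect authentic cadence; without a weak→strong cadential pair there is no antecedent–consequent relationship, so this is a phrase group rather than a period.

phrase group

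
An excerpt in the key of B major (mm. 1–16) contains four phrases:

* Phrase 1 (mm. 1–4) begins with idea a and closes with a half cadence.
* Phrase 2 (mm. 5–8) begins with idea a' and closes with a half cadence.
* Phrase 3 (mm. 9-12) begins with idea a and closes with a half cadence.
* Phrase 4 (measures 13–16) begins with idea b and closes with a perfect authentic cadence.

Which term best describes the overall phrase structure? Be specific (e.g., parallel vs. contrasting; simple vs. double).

parallel double period

Four phrases in two halves: the first half (mm. 1-8) ends with a half cadence, the second (mm. 9–16) with a perfect authentic cadence — a large antecedent–consequent pair, i.e. a double period.
Phrase 3 begins with the same material as phrase 1, making it parallel.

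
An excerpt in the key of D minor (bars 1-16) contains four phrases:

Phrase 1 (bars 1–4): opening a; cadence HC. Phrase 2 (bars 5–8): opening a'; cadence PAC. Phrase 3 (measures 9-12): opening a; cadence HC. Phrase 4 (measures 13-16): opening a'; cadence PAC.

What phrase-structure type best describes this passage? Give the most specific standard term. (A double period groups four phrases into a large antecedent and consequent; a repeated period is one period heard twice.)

The cadence pattern HC–PAC–HC–PAC is weak–strong twice, and phrases 3–4 restate phrases 1–2: a period heard twice, not a double period (which would end weakly at phrase 2).

repeated period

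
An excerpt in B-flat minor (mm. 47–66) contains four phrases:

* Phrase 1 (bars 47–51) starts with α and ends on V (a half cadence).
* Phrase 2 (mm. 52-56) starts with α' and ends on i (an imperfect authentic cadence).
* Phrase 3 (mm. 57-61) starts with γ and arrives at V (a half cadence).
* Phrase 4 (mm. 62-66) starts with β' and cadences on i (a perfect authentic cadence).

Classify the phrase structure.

Four phrases in two halves: the first half (mm. 47–56) ends with an imperfect authentic cadence, the second (mm. 57–66) with a perfect authentic cadence — a large antecedent–consequent pair, i.e. a double period.
Phrase 3 begins with different material from phrase 1, making it contrasting.

contrasting double period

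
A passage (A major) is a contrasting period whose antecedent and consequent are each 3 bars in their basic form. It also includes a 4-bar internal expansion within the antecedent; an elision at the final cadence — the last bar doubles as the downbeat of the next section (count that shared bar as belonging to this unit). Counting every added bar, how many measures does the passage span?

Basic contrasting period: 3 + 3 = 6 bars.
6 (basic form) + 4 (internal expansion) = 10.
The elision shares a bar with the next section but does not change this unit's count.

10 measures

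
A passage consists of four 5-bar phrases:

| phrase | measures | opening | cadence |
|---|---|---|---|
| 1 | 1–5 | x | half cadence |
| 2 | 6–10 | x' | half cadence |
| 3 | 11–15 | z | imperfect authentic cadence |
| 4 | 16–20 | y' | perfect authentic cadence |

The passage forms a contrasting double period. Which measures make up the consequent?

In a double period the first pair of phrases (ending half cadence) is the large antecedent and the second pair (ending perfect authentic cadence) is the large consequent; the consequent is measures 11–20.

measures 11–20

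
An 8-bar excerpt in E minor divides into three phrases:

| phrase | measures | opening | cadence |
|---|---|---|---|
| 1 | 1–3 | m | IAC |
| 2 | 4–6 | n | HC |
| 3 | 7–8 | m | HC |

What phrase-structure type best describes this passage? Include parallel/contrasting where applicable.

phrase group

The final phrase closes with a half cadence, which is not stronger than the preceding half cadence; the 3 phrases lack an overall antecedent–consequent design and so form a phrase group.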